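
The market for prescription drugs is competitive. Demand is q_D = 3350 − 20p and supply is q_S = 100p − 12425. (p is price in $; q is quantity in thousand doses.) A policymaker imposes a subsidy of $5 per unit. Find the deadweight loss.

In inverse form: demand p = 167.5 − 0.05q, supply p = 124.25 + 0.01q.
Competitive equilibrium: 167.5 − 0.05q = 124.25 + 0.01q → q* = 720.8333, p* = 131.4583.
The subsidy lowers effective supply by 5: p = 119.25 + 0.01q.
New quantity: 167.5 − 0.05q = 119.25 + 0.01q → q' = 804.1667.
Overproduction Δq = 804.1667 − 720.8333 = 83.3334; wedge = subsidy = 5.
Welfare loss = ½ × 83.3334 × 5 = $208.33 thousand.

$208.33 thousand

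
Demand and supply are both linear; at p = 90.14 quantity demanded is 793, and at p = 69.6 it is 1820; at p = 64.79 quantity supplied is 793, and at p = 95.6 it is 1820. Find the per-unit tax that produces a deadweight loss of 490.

7

Demand slope = (69.6 − 90.14)/(1820 − 793) = −0.02, so p = 106 − 0.02q.
Supply slope = (95.6 − 64.79)/(1820 − 793) = 0.03, so p = 41 + 0.03q.
Competitive equilibrium: 106 − 0.02q = 41 + 0.03q → q* = 1300, p* = 80.
A tax t gives Δq = t/0.05 and wedge t, so DWL = t²/0.1.
t²/0.1 = 490 → t² = 49 → t = 7.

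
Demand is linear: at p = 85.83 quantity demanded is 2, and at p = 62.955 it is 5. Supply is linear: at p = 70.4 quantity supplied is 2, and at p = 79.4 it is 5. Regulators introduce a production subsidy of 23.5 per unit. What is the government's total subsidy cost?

Demand slope = (62.955 − 85.83)/(5 − 2) = −7.625, so p = 101.08 − 7.625q.
Supply slope = (79.4 − 70.4)/(5 − 2) = 3, so p = 64.4 + 3q.
Competitive equilibrium: 101.08 − 7.625q = 64.4 + 3q → q* = 3.4522, p* = 74.7567.
The subsidy lowers effective supply by 23.5: p = 40.9 + 3q.
New quantity: 101.08 − 7.625q = 40.9 + 3q → q' = 5.664.
Total subsidy cost = 23.5 × 5.664 = 133.104.

133.104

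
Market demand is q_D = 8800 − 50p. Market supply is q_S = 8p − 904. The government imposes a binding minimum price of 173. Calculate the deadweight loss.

In inverse form: demand p = 176 − 0.02q, supply p = 113 + 0.125q.
Competitive equilibrium: 176 − 0.02q = 113 + 0.125q → q* = 434.4828, p* = 167.3103.
At the floor p = 173, quantity demanded = (176 − 173)/0.02 = 150.
Sellers' marginal cost at q' = 150: 113 + 0.125·150 = 131.75.
Δq = 434.4828 − 150 = 284.4828; wedge = 173 − 131.75 = 41.25.
Deadweight loss = ½ × 284.4828 × 41.25 = 5867.46.

5867.46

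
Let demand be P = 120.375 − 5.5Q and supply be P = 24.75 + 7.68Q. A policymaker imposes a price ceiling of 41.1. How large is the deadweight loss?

Competitive equilibrium: 120.375 − 5.5Q = 24.75 + 7.68Q → Q* = 7.2553, P* = 80.4708.
At the ceiling P = 41.1, quantity supplied = (41.1 − 24.75)/7.68 = 2.1289.
Willingness to pay at Q' = 2.1289: 120.375 − 5.5·2.1289 = 108.6661.
ΔQ = 7.2553 − 2.1289 = 5.1264; wedge = 108.6661 − 41.1 = 67.5661.
DWL = ½ × 5.1264 × 67.5661 = 173.19.

173.19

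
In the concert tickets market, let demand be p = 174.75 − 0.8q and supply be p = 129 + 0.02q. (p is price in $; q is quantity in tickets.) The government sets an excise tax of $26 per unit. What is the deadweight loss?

Competitive equilibrium: 174.75 − 0.8q = 129 + 0.02q → q* = 55.79268, p* = 130.11585.
With the tax, the buyer price exceeds the seller price by 26: (174.75 − 0.8q) − (129 + 0.02q) = 26 → q' = 24.08537.
Δq = 55.79268 − 24.08537 = 31.70731; the wedge equals the tax, 26.
The triangle = ½ × 31.70731 × 26 = $412.20.

$412.20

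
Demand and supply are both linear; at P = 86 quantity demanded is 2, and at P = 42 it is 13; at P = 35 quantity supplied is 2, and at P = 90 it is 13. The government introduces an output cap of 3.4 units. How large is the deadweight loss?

Demand slope = (42 − 86)/(13 − 2) = −4, so P = 94 − 4Q.
Supply slope = (90 − 35)/(13 − 2) = 5, so P = 25 + 5Q.
Competitive equilibrium: 94 − 4Q = 25 + 5Q → Q* = 7.6667, P* = 63.3333.
At Q = 3.4: demand price = 94 − 4·3.4 = 80.4; supply price = 25 + 5·3.4 = 42.
ΔQ = 7.6667 − 3.4 = 4.2667; wedge = 80.4 − 42 = 38.4.
DWL = ½ × 4.2667 × 38.4 = 81.92.

81.92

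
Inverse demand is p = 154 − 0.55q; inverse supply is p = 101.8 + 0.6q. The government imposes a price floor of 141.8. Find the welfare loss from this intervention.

309.74

Competitive equilibrium: 154 − 0.55q = 101.8 + 0.6q → q* = 45.3913, p* = 129.0348.
At the floor p = 141.8, quantity demanded = (154 − 141.8)/0.55 = 22.1818.
Sellers' marginal cost at q' = 22.1818: 101.8 + 0.6·22.1818 = 115.1091.
Δq = 45.3913 − 22.1818 = 23.2095; wedge = 141.8 − 115.1091 = 26.6909.
DWL = ½ × 23.2095 × 26.6909 = 309.74.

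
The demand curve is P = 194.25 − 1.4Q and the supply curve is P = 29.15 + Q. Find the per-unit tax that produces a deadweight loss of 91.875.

Competitive equilibrium: 194.25 − 1.4Q = 29.15 + Q → Q* = 68.7917, P* = 97.9417.
A tax t gives ΔQ = t/2.4 and wedge t, so DWL = t²/4.8.
t²/4.8 = 91.875 → t² = 441 → t = 21.

21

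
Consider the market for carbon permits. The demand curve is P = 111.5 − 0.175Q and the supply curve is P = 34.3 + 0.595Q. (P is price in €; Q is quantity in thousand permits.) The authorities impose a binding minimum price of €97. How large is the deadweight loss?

Competitive equilibrium: 111.5 − 0.175Q = 34.3 + 0.595Q → Q* = 100.2597, P* = 93.9545.
At the floor P = 97, quantity demanded = (111.5 − 97)/0.175 = 82.8571.
Sellers' marginal cost at Q' = 82.8571: 34.3 + 0.595·82.8571 = 83.6.
ΔQ = 100.2597 − 82.8571 = 17.4026; wedge = 97 − 83.6 = 13.4.
DWL = ½ × 17.4026 × 13.4 = €116.60 thousand.

€116.60 thousand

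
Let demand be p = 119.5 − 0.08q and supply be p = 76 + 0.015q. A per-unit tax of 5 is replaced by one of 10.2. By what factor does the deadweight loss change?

4.1616

Competitive equilibrium: 119.5 − 0.08q = 76 + 0.015q → q* = 457.8947, p* = 82.8684.
For a per-unit tax t: Δq = t/0.095, so DWL = ½·t·(t/0.095) = t²/0.19.
At t = 5: DWL = 131.579. At t = 10.2: DWL = 547.579.
Ratio = (10.2/5)² = 4.1616.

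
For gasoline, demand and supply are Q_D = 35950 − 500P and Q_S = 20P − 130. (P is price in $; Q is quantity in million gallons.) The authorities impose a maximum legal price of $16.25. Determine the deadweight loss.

$29362.19 million

In inverse form: demand P = 71.9 − 0.002Q, supply P = 6.5 + 0.05Q.
Competitive equilibrium: 71.9 − 0.002Q = 6.5 + 0.05Q → Q* = 1257.6923, P* = 69.3846.
At the ceiling P = 16.25, quantity supplied = (16.25 − 6.5)/0.05 = 195.
Willingness to pay at Q' = 195: 71.9 − 0.002·195 = 71.51.
ΔQ = 1257.6923 − 195 = 1062.6923; wedge = 71.51 − 16.25 = 55.26.
DWL = ½ × 1062.6923 × 55.26 = $29362.19 million.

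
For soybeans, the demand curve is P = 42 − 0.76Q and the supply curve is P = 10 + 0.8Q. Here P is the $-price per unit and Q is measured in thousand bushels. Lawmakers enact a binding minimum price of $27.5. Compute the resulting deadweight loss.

Competitive equilibrium: 42 − 0.76Q = 10 + 0.8Q → Q* = 20.5128, P* = 26.4103.
At the floor P = 27.5, quantity demanded = (42 − 27.5)/0.76 = 19.0789.
Sellers' marginal cost at Q' = 19.0789: 10 + 0.8·19.0789 = 25.2631.
ΔQ = 20.5128 − 19.0789 = 1.4339; wedge = 27.5 − 25.2631 = 2.2369.
DWL = ½ × 1.4339 × 2.2369 = $1.60 thousand.

$1.60 thousand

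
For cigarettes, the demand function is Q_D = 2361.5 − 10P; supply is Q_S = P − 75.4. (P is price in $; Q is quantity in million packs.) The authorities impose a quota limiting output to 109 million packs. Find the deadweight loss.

In inverse form: demand P = 236.15 − 0.1Q, supply P = 75.4 + Q.
Competitive equilibrium: 236.15 − 0.1Q = 75.4 + Q → Q* = 146.1364, P* = 221.5364.
At Q = 109: demand price = 236.15 − 0.1·109 = 225.25; supply price = 75.4 + 1·109 = 184.4.
ΔQ = 146.1364 − 109 = 37.1364; wedge = 225.25 − 184.4 = 40.85.
Deadweight loss = ½ × 37.1364 × 40.85 = $758.51 million.

$758.51 million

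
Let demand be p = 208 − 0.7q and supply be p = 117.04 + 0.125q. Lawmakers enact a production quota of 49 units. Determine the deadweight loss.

Competitive equilibrium: 208 − 0.7q = 117.04 + 0.125q → q* = 110.2545, p* = 130.8218.
At q = 49: demand price = 208 − 0.7·49 = 173.7; supply price = 117.04 + 0.125·49 = 123.165.
Δq = 110.2545 − 49 = 61.2545; wedge = 173.7 − 123.165 = 50.535.
Welfare loss = ½ × 61.2545 × 50.535 = 1547.75.

1547.75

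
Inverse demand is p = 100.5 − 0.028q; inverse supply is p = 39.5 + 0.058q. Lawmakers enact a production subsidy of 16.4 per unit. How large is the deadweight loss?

Competitive equilibrium: 100.5 − 0.028q = 39.5 + 0.058q → q* = 709.3023, p* = 80.6395.
The subsidy lowers effective supply by 16.4: p = 23.1 + 0.058q.
New quantity: 100.5 − 0.028q = 23.1 + 0.058q → q' = 900.
Overproduction Δq = 900 − 709.3023 = 190.6977; wedge = subsidy = 16.4.
The triangle = ½ × 190.6977 × 16.4 = 1563.72.

1563.72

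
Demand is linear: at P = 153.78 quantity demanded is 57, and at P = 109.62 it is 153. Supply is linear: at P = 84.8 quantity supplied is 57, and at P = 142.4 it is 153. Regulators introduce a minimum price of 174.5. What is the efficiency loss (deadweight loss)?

6426.88

Demand slope = (109.62 − 153.78)/(153 − 57) = −0.46, so P = 180 − 0.46Q.
Supply slope = (142.4 − 84.8)/(153 − 57) = 0.6, so P = 50.6 + 0.6Q.
Competitive equilibrium: 180 − 0.46Q = 50.6 + 0.6Q → Q* = 122.0755, P* = 123.8453.
At the floor P = 174.5, quantity demanded = (180 − 174.5)/0.46 = 11.9565.
Sellers' marginal cost at Q' = 11.9565: 50.6 + 0.6·11.9565 = 57.7739.
ΔQ = 122.0755 − 11.9565 = 110.119; wedge = 174.5 − 57.7739 = 116.7261.
Deadweight loss = ½ × 110.119 × 116.7261 = 6426.88.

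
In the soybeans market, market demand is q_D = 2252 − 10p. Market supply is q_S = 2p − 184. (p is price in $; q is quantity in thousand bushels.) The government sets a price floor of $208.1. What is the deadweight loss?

In inverse form: demand p = 225.2 − 0.1q, supply p = 92 + 0.5q.
Competitive equilibrium: 225.2 − 0.1q = 92 + 0.5q → q* = 222, p* = 203.
At the floor p = 208.1, quantity demanded = (225.2 − 208.1)/0.1 = 171.
Sellers' marginal cost at q' = 171: 92 + 0.5·171 = 177.5.
Δq = 222 − 171 = 51; wedge = 208.1 − 177.5 = 30.6.
DWL = ½ × 51 × 30.6 = $780.30 thousand.

$780.30 thousand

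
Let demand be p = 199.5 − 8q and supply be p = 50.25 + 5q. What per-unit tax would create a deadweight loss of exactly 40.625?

Competitive equilibrium: 199.5 − 8q = 50.25 + 5q → q* = 11.4808, p* = 107.6538.
A tax t gives Δq = t/13 and wedge t, so DWL = t²/26.
t²/26 = 40.625 → t² = 1056.25 → t = 32.5.

32.5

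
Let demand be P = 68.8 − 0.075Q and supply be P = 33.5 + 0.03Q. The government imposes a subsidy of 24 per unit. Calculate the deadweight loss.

2742.86

Competitive equilibrium: 68.8 − 0.075Q = 33.5 + 0.03Q → Q* = 336.1905, P* = 43.5857.
The subsidy lowers effective supply by 24: P = 9.5 + 0.03Q.
New quantity: 68.8 − 0.075Q = 9.5 + 0.03Q → Q' = 564.7619.
Overproduction ΔQ = 564.7619 − 336.1905 = 228.5714; wedge = subsidy = 24.
Deadweight loss = ½ × 228.5714 × 24 = 2742.86.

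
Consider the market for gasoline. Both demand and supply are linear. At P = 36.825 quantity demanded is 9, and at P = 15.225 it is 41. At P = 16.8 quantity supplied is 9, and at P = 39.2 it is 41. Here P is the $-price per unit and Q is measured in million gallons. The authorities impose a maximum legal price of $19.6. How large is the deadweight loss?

$76.72 million

Demand slope = (15.225 − 36.825)/(41 − 9) = −0.675, so P = 42.9 − 0.675Q.
Supply slope = (39.2 − 16.8)/(41 − 9) = 0.7, so P = 10.5 + 0.7Q.
Competitive equilibrium: 42.9 − 0.675Q = 10.5 + 0.7Q → Q* = 23.5636, P* = 26.9945.
At the ceiling P = 19.6, quantity supplied = (19.6 − 10.5)/0.7 = 13.
Willingness to pay at Q' = 13: 42.9 − 0.675·13 = 34.125.
ΔQ = 23.5636 − 13 = 10.5636; wedge = 34.125 − 19.6 = 14.525.
DWL = ½ × 10.5636 × 14.525 = $76.72 million.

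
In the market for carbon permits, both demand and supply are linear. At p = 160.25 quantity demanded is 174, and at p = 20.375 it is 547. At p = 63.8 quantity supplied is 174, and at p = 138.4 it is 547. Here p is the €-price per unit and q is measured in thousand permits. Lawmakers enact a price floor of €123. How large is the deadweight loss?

Demand slope = (20.375 − 160.25)/(547 − 174) = −0.375, so p = 225.5 − 0.375q.
Supply slope = (138.4 − 63.8)/(547 − 174) = 0.2, so p = 29 + 0.2q.
Competitive equilibrium: 225.5 − 0.375q = 29 + 0.2q → q* = 341.7391, p* = 97.3478.
At the floor p = 123, quantity demanded = (225.5 − 123)/0.375 = 273.3333.
Sellers' marginal cost at q' = 273.3333: 29 + 0.2·273.3333 = 83.6667.
Δq = 341.7391 − 273.3333 = 68.4058; wedge = 123 − 83.6667 = 39.3333.
DWL = ½ × 68.4058 × 39.3333 = €1345.31 thousand.

€1345.31 thousand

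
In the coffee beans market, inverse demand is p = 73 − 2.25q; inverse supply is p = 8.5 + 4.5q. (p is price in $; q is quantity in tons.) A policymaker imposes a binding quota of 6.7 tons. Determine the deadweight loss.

Competitive equilibrium: 73 − 2.25q = 8.5 + 4.5q → q* = 9.5556, p* = 51.5.
At q = 6.7: demand price = 73 − 2.25·6.7 = 57.925; supply price = 8.5 + 4.5·6.7 = 38.65.
Δq = 9.5556 − 6.7 = 2.8556; wedge = 57.925 − 38.65 = 19.275.
DWL = ½ × 2.8556 × 19.275 = $27.52.

$27.52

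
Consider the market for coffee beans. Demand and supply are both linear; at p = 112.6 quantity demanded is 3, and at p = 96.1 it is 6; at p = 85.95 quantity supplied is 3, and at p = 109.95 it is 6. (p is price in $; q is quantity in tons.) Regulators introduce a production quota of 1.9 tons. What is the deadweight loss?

Demand slope = (96.1 − 112.6)/(6 − 3) = −5.5, so p = 129.1 − 5.5q.
Supply slope = (109.95 − 85.95)/(6 − 3) = 8, so p = 61.95 + 8q.
Competitive equilibrium: 129.1 − 5.5q = 61.95 + 8q → q* = 4.9741, p* = 101.7426.
At q = 1.9: demand price = 129.1 − 5.5·1.9 = 118.65; supply price = 61.95 + 8·1.9 = 77.15.
Δq = 4.9741 − 1.9 = 3.0741; wedge = 118.65 − 77.15 = 41.5.
DWL = ½ × 3.0741 × 41.5 = $63.79.

$63.79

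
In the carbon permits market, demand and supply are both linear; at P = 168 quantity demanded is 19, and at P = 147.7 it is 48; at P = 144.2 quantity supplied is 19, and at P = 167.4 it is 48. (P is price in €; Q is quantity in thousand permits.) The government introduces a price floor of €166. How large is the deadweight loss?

Demand slope = (147.7 − 168)/(48 − 19) = −0.7, so P = 181.3 − 0.7Q.
Supply slope = (167.4 − 144.2)/(48 − 19) = 0.8, so P = 129 + 0.8Q.
Competitive equilibrium: 181.3 − 0.7Q = 129 + 0.8Q → Q* = 34.8667, P* = 156.8933.
At the floor P = 166, quantity demanded = (181.3 − 166)/0.7 = 21.8571.
Sellers' marginal cost at Q' = 21.8571: 129 + 0.8·21.8571 = 146.4857.
ΔQ = 34.8667 − 21.8571 = 13.0096; wedge = 166 − 146.4857 = 19.5143.
DWL = ½ × 13.0096 × 19.5143 = €126.94 thousand.

€126.94 thousand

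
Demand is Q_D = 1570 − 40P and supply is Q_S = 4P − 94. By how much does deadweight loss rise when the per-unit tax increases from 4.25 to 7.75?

76.36

In inverse form: demand P = 39.25 − 0.025Q, supply P = 23.5 + 0.25Q.
Competitive equilibrium: 39.25 − 0.025Q = 23.5 + 0.25Q → Q* = 57.2727, P* = 37.8182.
For a per-unit tax t: ΔQ = t/0.275, so DWL = ½·t·(t/0.275) = t²/0.55.
At t = 4.25: DWL = 32.841. At t = 7.75: DWL = 109.205.
Increase = 109.205 − 32.841 = 76.36.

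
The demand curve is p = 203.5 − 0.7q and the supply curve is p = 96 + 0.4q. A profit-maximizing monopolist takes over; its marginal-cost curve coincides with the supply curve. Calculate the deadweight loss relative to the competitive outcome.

794.41

Competitive equilibrium: 203.5 − 0.7q = 96 + 0.4q → q* = 97.7273, p* = 135.0909.
Marginal revenue: MR = 203.5 − 1.4q. Set MR = MC: 203.5 − 1.4q = 96 + 0.4q → q_m = 59.7222.
Price p_m = 203.5 − 0.7·59.7222 = 161.6945; MC(q_m) = 96 + 0.4·59.7222 = 119.8889.
Competitive q* = 97.7273, so Δq = 38.0051; wedge = 161.6945 − 119.8889 = 41.8056.
Welfare loss = ½ × 38.0051 × 41.8056 = 794.41.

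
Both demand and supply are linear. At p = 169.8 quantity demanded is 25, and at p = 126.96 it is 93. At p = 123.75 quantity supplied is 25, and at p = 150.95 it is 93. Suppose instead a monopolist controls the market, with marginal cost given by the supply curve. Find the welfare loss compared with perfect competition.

Demand slope = (126.96 − 169.8)/(93 − 25) = −0.63, so p = 185.55 − 0.63q.
Supply slope = (150.95 − 123.75)/(93 − 25) = 0.4, so p = 113.75 + 0.4q.
Competitive equilibrium: 185.55 − 0.63q = 113.75 + 0.4q → q* = 69.7087, p* = 141.6335.
Marginal revenue: MR = 185.55 − 1.26q. Set MR = MC: 185.55 − 1.26q = 113.75 + 0.4q → q_m = 43.253.
Price p_m = 185.55 − 0.63·43.253 = 158.3006; MC(q_m) = 113.75 + 0.4·43.253 = 131.0512.
Competitive q* = 69.7087, so Δq = 26.4557; wedge = 158.3006 − 131.0512 = 27.2494.
DWL = ½ × 26.4557 × 27.2494 = 360.45.

360.45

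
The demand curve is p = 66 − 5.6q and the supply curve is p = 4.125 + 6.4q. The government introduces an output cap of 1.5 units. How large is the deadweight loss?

80.21

Competitive equilibrium: 66 − 5.6q = 4.125 + 6.4q → q* = 5.1563, p* = 37.125.
At q = 1.5: demand price = 66 − 5.6·1.5 = 57.6; supply price = 4.125 + 6.4·1.5 = 13.725.
Δq = 5.1563 − 1.5 = 3.6563; wedge = 57.6 − 13.725 = 43.875.
Deadweight loss = ½ × 3.6563 × 43.875 = 80.21.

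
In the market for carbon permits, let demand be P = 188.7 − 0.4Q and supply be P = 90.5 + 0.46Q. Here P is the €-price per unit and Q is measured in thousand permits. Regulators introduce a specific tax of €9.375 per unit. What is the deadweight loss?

€51.10 thousand

Competitive equilibrium: 188.7 − 0.4Q = 90.5 + 0.46Q → Q* = 114.186, P* = 143.0256.
With the tax, the buyer price exceeds the seller price by 9.375: (188.7 − 0.4Q) − (90.5 + 0.46Q) = 9.375 → Q' = 103.2849.
ΔQ = 114.186 − 103.2849 = 10.9011; the wedge equals the tax, 9.375.
DWL = ½ × 10.9011 × 9.375 = €51.10 thousand.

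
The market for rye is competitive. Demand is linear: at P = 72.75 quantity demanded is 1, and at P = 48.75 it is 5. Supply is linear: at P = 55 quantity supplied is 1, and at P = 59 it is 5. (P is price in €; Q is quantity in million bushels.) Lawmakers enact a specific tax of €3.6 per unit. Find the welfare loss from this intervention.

€0.93 million

Demand slope = (48.75 − 72.75)/(5 − 1) = −6, so P = 78.75 − 6Q.
Supply slope = (59 − 55)/(5 − 1) = 1, so P = 54 + Q.
Competitive equilibrium: 78.75 − 6Q = 54 + Q → Q* = 3.5357, P* = 57.5357.
With the tax, the buyer price exceeds the seller price by 3.6: (78.75 − 6Q) − (54 + Q) = 3.6 → Q' = 3.0214.
ΔQ = 3.5357 − 3.0214 = 0.5143; the wedge equals the tax, 3.6.
Welfare loss = ½ × 0.5143 × 3.6 = €0.93 million.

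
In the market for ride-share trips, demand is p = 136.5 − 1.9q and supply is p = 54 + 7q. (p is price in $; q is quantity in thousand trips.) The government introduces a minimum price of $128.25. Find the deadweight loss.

$108.05 thousand

Competitive equilibrium: 136.5 − 1.9q = 54 + 7q → q* = 9.2697, p* = 118.8876.
At the floor p = 128.25, quantity demanded = (136.5 − 128.25)/1.9 = 4.3421.
Sellers' marginal cost at q' = 4.3421: 54 + 7·4.3421 = 84.3947.
Δq = 9.2697 − 4.3421 = 4.9276; wedge = 128.25 − 84.3947 = 43.8553.
Deadweight loss = ½ × 4.9276 × 43.8553 = $108.05 thousand.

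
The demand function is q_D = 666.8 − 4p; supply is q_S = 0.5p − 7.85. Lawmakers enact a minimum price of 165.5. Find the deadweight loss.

In inverse form: demand p = 166.7 − 0.25q, supply p = 15.7 + 2q.
Competitive equilibrium: 166.7 − 0.25q = 15.7 + 2q → q* = 67.1111, p* = 149.9222.
At the floor p = 165.5, quantity demanded = (166.7 − 165.5)/0.25 = 4.8.
Sellers' marginal cost at q' = 4.8: 15.7 + 2·4.8 = 25.3.
Δq = 67.1111 − 4.8 = 62.3111; wedge = 165.5 − 25.3 = 140.2.
Deadweight loss = ½ × 62.3111 × 140.2 = 4368.01.

4368.01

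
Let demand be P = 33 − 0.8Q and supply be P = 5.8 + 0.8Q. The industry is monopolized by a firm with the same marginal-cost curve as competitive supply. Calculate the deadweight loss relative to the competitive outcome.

Competitive equilibrium: 33 − 0.8Q = 5.8 + 0.8Q → Q* = 17, P* = 19.4.
Marginal revenue: MR = 33 − 1.6Q. Set MR = MC: 33 − 1.6Q = 5.8 + 0.8Q → Q_m = 11.3333.
Price P_m = 33 − 0.8·11.3333 = 23.9334; MC(Q_m) = 5.8 + 0.8·11.3333 = 14.8666.
Competitive Q* = 17, so ΔQ = 5.6667; wedge = 23.9334 − 14.8666 = 9.0668.
DWL = ½ × 5.6667 × 9.0668 = 25.69.

25.69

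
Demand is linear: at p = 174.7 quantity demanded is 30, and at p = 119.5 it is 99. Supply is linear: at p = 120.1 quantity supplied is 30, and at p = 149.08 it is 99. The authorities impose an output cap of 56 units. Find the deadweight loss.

Demand slope = (119.5 − 174.7)/(99 − 30) = −0.8, so p = 198.7 − 0.8q.
Supply slope = (149.08 − 120.1)/(99 − 30) = 0.42, so p = 107.5 + 0.42q.
Competitive equilibrium: 198.7 − 0.8q = 107.5 + 0.42q → q* = 74.7541, p* = 138.8967.
At q = 56: demand price = 198.7 − 0.8·56 = 153.9; supply price = 107.5 + 0.42·56 = 131.02.
Δq = 74.7541 − 56 = 18.7541; wedge = 153.9 − 131.02 = 22.88.
Welfare loss = ½ × 18.7541 × 22.88 = 214.55.

214.55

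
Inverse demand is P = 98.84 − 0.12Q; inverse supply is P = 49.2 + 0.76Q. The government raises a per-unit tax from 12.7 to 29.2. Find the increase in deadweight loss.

392.81

Competitive equilibrium: 98.84 − 0.12Q = 49.2 + 0.76Q → Q* = 56.4091, P* = 92.0709.
For a per-unit tax t: ΔQ = t/0.88, so DWL = ½·t·(t/0.88) = t²/1.76.
At t = 12.7: DWL = 91.642. At t = 29.2: DWL = 484.455.
Increase = 484.455 − 91.642 = 392.81.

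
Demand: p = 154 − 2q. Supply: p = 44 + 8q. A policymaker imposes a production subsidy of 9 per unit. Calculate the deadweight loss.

Competitive equilibrium: 154 − 2q = 44 + 8q → q* = 11, p* = 132.
The subsidy lowers effective supply by 9: p = 35 + 8q.
New quantity: 154 − 2q = 35 + 8q → q' = 11.9.
Overproduction Δq = 11.9 − 11 = 0.9; wedge = subsidy = 9.
DWL = ½ × 0.9 × 9 = 4.05.

4.05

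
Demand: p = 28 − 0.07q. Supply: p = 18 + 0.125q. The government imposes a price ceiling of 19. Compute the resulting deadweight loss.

Competitive equilibrium: 28 − 0.07q = 18 + 0.125q → q* = 51.2821, p* = 24.4103.
At the ceiling p = 19, quantity supplied = (19 − 18)/0.125 = 8.
Willingness to pay at q' = 8: 28 − 0.07·8 = 27.44.
Δq = 51.2821 − 8 = 43.2821; wedge = 27.44 − 19 = 8.44.
DWL = ½ × 43.2821 × 8.44 = 182.65.

182.65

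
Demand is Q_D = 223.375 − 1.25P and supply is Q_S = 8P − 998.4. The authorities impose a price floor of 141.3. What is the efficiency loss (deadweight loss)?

61.38

In inverse form: demand P = 178.7 − 0.8Q, supply P = 124.8 + 0.125Q.
Competitive equilibrium: 178.7 − 0.8Q = 124.8 + 0.125Q → Q* = 58.2703, P* = 132.0838.
At the floor P = 141.3, quantity demanded = (178.7 − 141.3)/0.8 = 46.75.
Sellers' marginal cost at Q' = 46.75: 124.8 + 0.125·46.75 = 130.6438.
ΔQ = 58.2703 − 46.75 = 11.5203; wedge = 141.3 − 130.6438 = 10.6562.
Deadweight loss = ½ × 11.5203 × 10.6562 = 61.38.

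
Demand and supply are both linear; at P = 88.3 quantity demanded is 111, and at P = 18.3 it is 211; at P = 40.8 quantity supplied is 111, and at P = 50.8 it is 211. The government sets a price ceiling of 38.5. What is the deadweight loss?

2714.26

Demand slope = (18.3 − 88.3)/(211 − 111) = −0.7, so P = 166 − 0.7Q.
Supply slope = (50.8 − 40.8)/(211 − 111) = 0.1, so P = 29.7 + 0.1Q.
Competitive equilibrium: 166 − 0.7Q = 29.7 + 0.1Q → Q* = 170.375, P* = 46.7375.
At the ceiling P = 38.5, quantity supplied = (38.5 − 29.7)/0.1 = 88.
Willingness to pay at Q' = 88: 166 − 0.7·88 = 104.4.
ΔQ = 170.375 − 88 = 82.375; wedge = 104.4 − 38.5 = 65.9.
Deadweight loss = ½ × 82.375 × 65.9 = 2714.26.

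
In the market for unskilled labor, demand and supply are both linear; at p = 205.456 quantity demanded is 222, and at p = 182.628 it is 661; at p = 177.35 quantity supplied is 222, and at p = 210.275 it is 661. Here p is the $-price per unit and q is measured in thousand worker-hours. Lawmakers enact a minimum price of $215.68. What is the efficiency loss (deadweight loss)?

$11090.86 thousand

Demand slope = (182.628 − 205.456)/(661 − 222) = −0.052, so p = 217 − 0.052q.
Supply slope = (210.275 − 177.35)/(661 − 222) = 0.075, so p = 160.7 + 0.075q.
Competitive equilibrium: 217 − 0.052q = 160.7 + 0.075q → q* = 443.30709, p* = 193.94803.
At the floor p = 215.68, quantity demanded = (217 − 215.68)/0.052 = 25.38462.
Sellers' marginal cost at q' = 25.38462: 160.7 + 0.075·25.38462 = 162.60385.
Δq = 443.30709 − 25.38462 = 417.92247; wedge = 215.68 − 162.60385 = 53.07615.
Welfare loss = ½ × 417.92247 × 53.07615 = $11090.86 thousand.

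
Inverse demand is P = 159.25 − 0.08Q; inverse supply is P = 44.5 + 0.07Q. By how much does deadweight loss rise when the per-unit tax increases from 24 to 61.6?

Competitive equilibrium: 159.25 − 0.08Q = 44.5 + 0.07Q → Q* = 765, P* = 98.05.
For a per-unit tax t: ΔQ = t/0.15, so DWL = ½·t·(t/0.15) = t²/0.3.
At t = 24: DWL = 1920. At t = 61.6: DWL = 12648.533.
Increase = 12648.533 − 1920 = 10728.53.

10728.53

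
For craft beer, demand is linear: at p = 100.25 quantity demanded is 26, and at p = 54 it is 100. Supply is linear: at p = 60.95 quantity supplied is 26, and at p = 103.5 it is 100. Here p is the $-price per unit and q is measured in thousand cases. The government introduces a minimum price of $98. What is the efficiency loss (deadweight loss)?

$509.83 thousand

Demand slope = (54 − 100.25)/(100 − 26) = −0.625, so p = 116.5 − 0.625q.
Supply slope = (103.5 − 60.95)/(100 − 26) = 0.575, so p = 46 + 0.575q.
Competitive equilibrium: 116.5 − 0.625q = 46 + 0.575q → q* = 58.75, p* = 79.7813.
At the floor p = 98, quantity demanded = (116.5 − 98)/0.625 = 29.6.
Sellers' marginal cost at q' = 29.6: 46 + 0.575·29.6 = 63.02.
Δq = 58.75 − 29.6 = 29.15; wedge = 98 − 63.02 = 34.98.
DWL = ½ × 29.15 × 34.98 = $509.83 thousand.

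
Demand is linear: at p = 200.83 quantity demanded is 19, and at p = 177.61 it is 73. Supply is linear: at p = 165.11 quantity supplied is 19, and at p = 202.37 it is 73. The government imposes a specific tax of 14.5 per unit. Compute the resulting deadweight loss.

93.86

Demand slope = (177.61 − 200.83)/(73 − 19) = −0.43, so p = 209 − 0.43q.
Supply slope = (202.37 − 165.11)/(73 − 19) = 0.69, so p = 152 + 0.69q.
Competitive equilibrium: 209 − 0.43q = 152 + 0.69q → q* = 50.8929, p* = 187.1161.
With the tax, the buyer price exceeds the seller price by 14.5: (209 − 0.43q) − (152 + 0.69q) = 14.5 → q' = 37.9464.
Δq = 50.8929 − 37.9464 = 12.9465; the wedge equals the tax, 14.5.
Welfare loss = ½ × 12.9465 × 14.5 = 93.86.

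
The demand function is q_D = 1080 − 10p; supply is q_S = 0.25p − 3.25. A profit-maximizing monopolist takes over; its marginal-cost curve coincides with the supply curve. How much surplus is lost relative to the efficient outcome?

0.62

In inverse form: demand p = 108 − 0.1q, supply p = 13 + 4q.
Competitive equilibrium: 108 − 0.1q = 13 + 4q → q* = 23.1707, p* = 105.6829.
Marginal revenue: MR = 108 − 0.2q. Set MR = MC: 108 − 0.2q = 13 + 4q → q_m = 22.619.
Price p_m = 108 − 0.1·22.619 = 105.7381; MC(q_m) = 13 + 4·22.619 = 103.476.
Competitive q* = 23.1707, so Δq = 0.5517; wedge = 105.7381 − 103.476 = 2.2621.
Deadweight loss = ½ × 0.5517 × 2.2621 = 0.62.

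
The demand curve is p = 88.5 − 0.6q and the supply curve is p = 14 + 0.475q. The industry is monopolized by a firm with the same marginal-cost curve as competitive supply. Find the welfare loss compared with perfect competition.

331.24

Competitive equilibrium: 88.5 − 0.6q = 14 + 0.475q → q* = 69.3023, p* = 46.9186.
Marginal revenue: MR = 88.5 − 1.2q. Set MR = MC: 88.5 − 1.2q = 14 + 0.475q → q_m = 44.4776.
Price p_m = 88.5 − 0.6·44.4776 = 61.8134; MC(q_m) = 14 + 0.475·44.4776 = 35.1269.
Competitive q* = 69.3023, so Δq = 24.8247; wedge = 61.8134 − 35.1269 = 26.6865.
The triangle = ½ × 24.8247 × 26.6865 = 331.24.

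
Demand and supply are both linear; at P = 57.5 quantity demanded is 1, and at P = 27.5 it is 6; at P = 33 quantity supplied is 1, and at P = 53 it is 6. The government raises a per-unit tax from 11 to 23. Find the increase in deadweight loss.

Demand slope = (27.5 − 57.5)/(6 − 1) = −6, so P = 63.5 − 6Q.
Supply slope = (53 − 33)/(6 − 1) = 4, so P = 29 + 4Q.
Competitive equilibrium: 63.5 − 6Q = 29 + 4Q → Q* = 3.45, P* = 42.8.
For a per-unit tax t: ΔQ = t/10, so DWL = ½·t·(t/10) = t²/20.
At t = 11: DWL = 6.05. At t = 23: DWL = 26.45.
Increase = 26.45 − 6.05 = 20.40.

20.40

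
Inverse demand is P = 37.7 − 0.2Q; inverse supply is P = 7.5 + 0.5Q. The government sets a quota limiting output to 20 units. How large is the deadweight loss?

187.46

Competitive equilibrium: 37.7 − 0.2Q = 7.5 + 0.5Q → Q* = 43.1429, P* = 29.0714.
At Q = 20: demand price = 37.7 − 0.2·20 = 33.7; supply price = 7.5 + 0.5·20 = 17.5.
ΔQ = 43.1429 − 20 = 23.1429; wedge = 33.7 − 17.5 = 16.2.
Deadweight loss = ½ × 23.1429 × 16.2 = 187.46.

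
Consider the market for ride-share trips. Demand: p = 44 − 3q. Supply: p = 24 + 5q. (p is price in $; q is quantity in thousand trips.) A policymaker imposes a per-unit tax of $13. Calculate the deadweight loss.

$10.56 thousand

Competitive equilibrium: 44 − 3q = 24 + 5q → q* = 2.5, p* = 36.5.
With the tax, the buyer price exceeds the seller price by 13: (44 − 3q) − (24 + 5q) = 13 → q' = 0.875.
Δq = 2.5 − 0.875 = 1.625; the wedge equals the tax, 13.
DWL = ½ × 1.625 × 13 = $10.56 thousand.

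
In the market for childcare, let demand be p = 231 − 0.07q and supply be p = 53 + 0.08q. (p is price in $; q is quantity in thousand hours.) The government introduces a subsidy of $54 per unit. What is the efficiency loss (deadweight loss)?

$9720 thousand

Competitive equilibrium: 231 − 0.07q = 53 + 0.08q → q* = 1186.6667, p* = 147.9333.
The subsidy lowers effective supply by 54: p = 0.08q − 1.
New quantity: 231 − 0.07q = 0.08q − 1 → q' = 1546.6667.
Overproduction Δq = 1546.6667 − 1186.6667 = 360; wedge = subsidy = 54.
The triangle = ½ × 360 × 54 = $9720 thousand.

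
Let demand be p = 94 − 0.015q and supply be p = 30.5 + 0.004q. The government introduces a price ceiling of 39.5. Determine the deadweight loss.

11330.59

Competitive equilibrium: 94 − 0.015q = 30.5 + 0.004q → q* = 3342.1053, p* = 43.8684.
At the ceiling p = 39.5, quantity supplied = (39.5 − 30.5)/0.004 = 2250.
Willingness to pay at q' = 2250: 94 − 0.015·2250 = 60.25.
Δq = 3342.1053 − 2250 = 1092.1053; wedge = 60.25 − 39.5 = 20.75.
DWL = ½ × 1092.1053 × 20.75 = 11330.59.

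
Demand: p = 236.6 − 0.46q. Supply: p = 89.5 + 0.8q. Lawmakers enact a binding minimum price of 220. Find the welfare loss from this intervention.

Competitive equilibrium: 236.6 − 0.46q = 89.5 + 0.8q → q* = 116.74603, p* = 182.89683.
At the floor p = 220, quantity demanded = (236.6 − 220)/0.46 = 36.08696.
Sellers' marginal cost at q' = 36.08696: 89.5 + 0.8·36.08696 = 118.36957.
Δq = 116.74603 − 36.08696 = 80.65907; wedge = 220 − 118.36957 = 101.63043.
Deadweight loss = ½ × 80.65907 × 101.63043 = 4098.71.

4098.71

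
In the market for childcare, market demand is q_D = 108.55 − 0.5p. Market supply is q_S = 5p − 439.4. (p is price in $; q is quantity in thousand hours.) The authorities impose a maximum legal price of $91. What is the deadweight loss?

$2046.82 thousand

In inverse form: demand p = 217.1 − 2q, supply p = 87.88 + 0.2q.
Competitive equilibrium: 217.1 − 2q = 87.88 + 0.2q → q* = 58.7364, p* = 99.6273.
At the ceiling p = 91, quantity supplied = (91 − 87.88)/0.2 = 15.6.
Willingness to pay at q' = 15.6: 217.1 − 2·15.6 = 185.9.
Δq = 58.7364 − 15.6 = 43.1364; wedge = 185.9 − 91 = 94.9.
The triangle = ½ × 43.1364 × 94.9 = $2046.82 thousand.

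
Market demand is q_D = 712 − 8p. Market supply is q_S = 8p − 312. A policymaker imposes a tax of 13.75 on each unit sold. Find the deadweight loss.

In inverse form: demand p = 89 − 0.125q, supply p = 39 + 0.125q.
Competitive equilibrium: 89 − 0.125q = 39 + 0.125q → q* = 200, p* = 64.
With the tax, the buyer price exceeds the seller price by 13.75: (89 − 0.125q) − (39 + 0.125q) = 13.75 → q' = 145.
Δq = 200 − 145 = 55; the wedge equals the tax, 13.75.
DWL = ½ × 55 × 13.75 = 378.125.

378.125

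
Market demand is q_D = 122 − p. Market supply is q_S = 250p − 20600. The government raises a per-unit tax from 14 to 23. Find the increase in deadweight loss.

165.84

In inverse form: demand p = 122 − q, supply p = 82.4 + 0.004q.
Competitive equilibrium: 122 − q = 82.4 + 0.004q → q* = 39.4422, p* = 82.5578.
For a per-unit tax t: Δq = t/1.004, so DWL = ½·t·(t/1.004) = t²/2.008.
At t = 14: DWL = 97.61. At t = 23: DWL = 263.446.
Increase = 263.446 − 97.61 = 165.84.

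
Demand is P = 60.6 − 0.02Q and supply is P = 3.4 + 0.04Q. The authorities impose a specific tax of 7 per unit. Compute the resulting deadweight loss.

408.33

Competitive equilibrium: 60.6 − 0.02Q = 3.4 + 0.04Q → Q* = 953.3333, P* = 41.5333.
With the tax, the buyer price exceeds the seller price by 7: (60.6 − 0.02Q) − (3.4 + 0.04Q) = 7 → Q' = 836.6667.
ΔQ = 953.3333 − 836.6667 = 116.6666; the wedge equals the tax, 7.
The triangle = ½ × 116.6666 × 7 = 408.33.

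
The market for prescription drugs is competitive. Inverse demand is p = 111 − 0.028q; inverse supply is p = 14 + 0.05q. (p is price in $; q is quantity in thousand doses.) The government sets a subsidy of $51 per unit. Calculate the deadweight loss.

Competitive equilibrium: 111 − 0.028q = 14 + 0.05q → q* = 1243.5897, p* = 76.1795.
The subsidy lowers effective supply by 51: p = 0.05q − 37.
New quantity: 111 − 0.028q = 0.05q − 37 → q' = 1897.4359.
Overproduction Δq = 1897.4359 − 1243.5897 = 653.8462; wedge = subsidy = 51.
The triangle = ½ × 653.8462 × 51 = $16673.08 thousand.

$16673.08 thousand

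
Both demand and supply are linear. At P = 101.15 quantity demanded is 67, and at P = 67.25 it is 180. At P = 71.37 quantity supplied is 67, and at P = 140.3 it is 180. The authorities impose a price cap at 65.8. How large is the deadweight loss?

Demand slope = (67.25 − 101.15)/(180 − 67) = −0.3, so P = 121.25 − 0.3Q.
Supply slope = (140.3 − 71.37)/(180 − 67) = 0.61, so P = 30.5 + 0.61Q.
Competitive equilibrium: 121.25 − 0.3Q = 30.5 + 0.61Q → Q* = 99.7253, P* = 91.3324.
At the ceiling P = 65.8, quantity supplied = (65.8 − 30.5)/0.61 = 57.8689.
Willingness to pay at Q' = 57.8689: 121.25 − 0.3·57.8689 = 103.8893.
ΔQ = 99.7253 − 57.8689 = 41.8564; wedge = 103.8893 − 65.8 = 38.0893.
Deadweight loss = ½ × 41.8564 × 38.0893 = 797.14.

797.14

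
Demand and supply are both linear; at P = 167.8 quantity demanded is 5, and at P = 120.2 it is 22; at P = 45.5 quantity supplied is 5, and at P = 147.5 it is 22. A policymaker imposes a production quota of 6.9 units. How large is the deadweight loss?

633.36

Demand slope = (120.2 − 167.8)/(22 − 5) = −2.8, so P = 181.8 − 2.8Q.
Supply slope = (147.5 − 45.5)/(22 − 5) = 6, so P = 15.5 + 6Q.
Competitive equilibrium: 181.8 − 2.8Q = 15.5 + 6Q → Q* = 18.8977, P* = 128.8864.
At Q = 6.9: demand price = 181.8 − 2.8·6.9 = 162.48; supply price = 15.5 + 6·6.9 = 56.9.
ΔQ = 18.8977 − 6.9 = 11.9977; wedge = 162.48 − 56.9 = 105.58.
DWL = ½ × 11.9977 × 105.58 = 633.36.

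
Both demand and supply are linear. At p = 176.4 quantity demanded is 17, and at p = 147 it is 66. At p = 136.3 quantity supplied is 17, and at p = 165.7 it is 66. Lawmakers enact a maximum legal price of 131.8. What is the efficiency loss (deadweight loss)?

Demand slope = (147 − 176.4)/(66 − 17) = −0.6, so p = 186.6 − 0.6q.
Supply slope = (165.7 − 136.3)/(66 − 17) = 0.6, so p = 126.1 + 0.6q.
Competitive equilibrium: 186.6 − 0.6q = 126.1 + 0.6q → q* = 50.4167, p* = 156.35.
At the ceiling p = 131.8, quantity supplied = (131.8 − 126.1)/0.6 = 9.5.
Willingness to pay at q' = 9.5: 186.6 − 0.6·9.5 = 180.9.
Δq = 50.4167 − 9.5 = 40.9167; wedge = 180.9 − 131.8 = 49.1.
DWL = ½ × 40.9167 × 49.1 = 1004.50.

1004.50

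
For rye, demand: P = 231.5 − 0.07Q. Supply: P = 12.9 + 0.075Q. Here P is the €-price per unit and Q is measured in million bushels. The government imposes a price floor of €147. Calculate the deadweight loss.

Competitive equilibrium: 231.5 − 0.07Q = 12.9 + 0.075Q → Q* = 1507.5862, P* = 125.969.
At the floor P = 147, quantity demanded = (231.5 − 147)/0.07 = 1207.1429.
Sellers' marginal cost at Q' = 1207.1429: 12.9 + 0.075·1207.1429 = 103.4357.
ΔQ = 1507.5862 − 1207.1429 = 300.4433; wedge = 147 − 103.4357 = 43.5643.
DWL = ½ × 300.4433 × 43.5643 = €6544.30 million.

€6544.30 million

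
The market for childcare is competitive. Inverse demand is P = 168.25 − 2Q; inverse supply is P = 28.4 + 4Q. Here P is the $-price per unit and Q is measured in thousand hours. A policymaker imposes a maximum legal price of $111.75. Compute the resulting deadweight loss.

$18.32 thousand

Competitive equilibrium: 168.25 − 2Q = 28.4 + 4Q → Q* = 23.30833, P* = 121.63333.
At the ceiling P = 111.75, quantity supplied = (111.75 − 28.4)/4 = 20.8375.
Willingness to pay at Q' = 20.8375: 168.25 − 2·20.8375 = 126.575.
ΔQ = 23.30833 − 20.8375 = 2.47083; wedge = 126.575 − 111.75 = 14.825.
The triangle = ½ × 2.47083 × 14.825 = $18.32 thousand.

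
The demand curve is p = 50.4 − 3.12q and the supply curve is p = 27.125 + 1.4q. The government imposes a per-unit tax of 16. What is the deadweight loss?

28.32

Competitive equilibrium: 50.4 − 3.12q = 27.125 + 1.4q → q* = 5.1493, p* = 34.3341.
With the tax, the buyer price exceeds the seller price by 16: (50.4 − 3.12q) − (27.125 + 1.4q) = 16 → q' = 1.6095.
Δq = 5.1493 − 1.6095 = 3.5398; the wedge equals the tax, 16.
DWL = ½ × 3.5398 × 16 = 28.32.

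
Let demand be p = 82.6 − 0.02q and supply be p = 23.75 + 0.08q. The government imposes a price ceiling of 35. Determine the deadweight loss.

10029.60

Competitive equilibrium: 82.6 − 0.02q = 23.75 + 0.08q → q* = 588.5, p* = 70.83.
At the ceiling p = 35, quantity supplied = (35 − 23.75)/0.08 = 140.625.
Willingness to pay at q' = 140.625: 82.6 − 0.02·140.625 = 79.7875.
Δq = 588.5 − 140.625 = 447.875; wedge = 79.7875 − 35 = 44.7875.
DWL = ½ × 447.875 × 44.7875 = 10029.60.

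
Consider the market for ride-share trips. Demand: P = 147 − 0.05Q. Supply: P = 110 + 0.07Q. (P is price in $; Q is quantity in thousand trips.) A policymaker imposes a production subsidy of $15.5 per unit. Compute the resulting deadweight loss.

$1001.04 thousand

Competitive equilibrium: 147 − 0.05Q = 110 + 0.07Q → Q* = 308.3333, P* = 131.5833.
The subsidy lowers effective supply by 15.5: P = 94.5 + 0.07Q.
New quantity: 147 − 0.05Q = 94.5 + 0.07Q → Q' = 437.5.
Overproduction ΔQ = 437.5 − 308.3333 = 129.1667; wedge = subsidy = 15.5.
DWL = ½ × 129.1667 × 15.5 = $1001.04 thousand.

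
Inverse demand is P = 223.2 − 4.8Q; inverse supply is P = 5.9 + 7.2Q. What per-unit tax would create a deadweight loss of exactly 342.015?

Competitive equilibrium: 223.2 − 4.8Q = 5.9 + 7.2Q → Q* = 18.1083, P* = 136.28.
A tax t gives ΔQ = t/12 and wedge t, so DWL = t²/24.
t²/24 = 342.015 → t² = 8208.36 → t = 90.6.

90.6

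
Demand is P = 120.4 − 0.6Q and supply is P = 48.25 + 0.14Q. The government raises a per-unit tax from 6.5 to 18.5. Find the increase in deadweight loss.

202.70

Competitive equilibrium: 120.4 − 0.6Q = 48.25 + 0.14Q → Q* = 97.5, P* = 61.9.
For a per-unit tax t: ΔQ = t/0.74, so DWL = ½·t·(t/0.74) = t²/1.48.
At t = 6.5: DWL = 28.547. At t = 18.5: DWL = 231.25.
Increase = 231.25 − 28.547 = 202.70.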